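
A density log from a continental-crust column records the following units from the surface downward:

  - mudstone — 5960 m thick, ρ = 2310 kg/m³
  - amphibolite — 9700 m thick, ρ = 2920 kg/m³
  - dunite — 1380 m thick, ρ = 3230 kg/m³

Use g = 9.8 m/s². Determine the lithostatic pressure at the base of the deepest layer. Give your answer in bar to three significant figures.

4560 bar

mudstone: 2310 kg/m³ × 9.8 m/s² × 5960 m = 1.349×10^8 Pa = 1349 bar
amphibolite: 2920 kg/m³ × 9.8 m/s² × 9700 m = 2.776×10^8 Pa = 2776 bar
dunite: 3230 kg/m³ × 9.8 m/s² × 1380 m = 4.368×10^7 Pa = 436.8 bar
Total = 1349 + 2776 + 436.8 = 4561.8 bar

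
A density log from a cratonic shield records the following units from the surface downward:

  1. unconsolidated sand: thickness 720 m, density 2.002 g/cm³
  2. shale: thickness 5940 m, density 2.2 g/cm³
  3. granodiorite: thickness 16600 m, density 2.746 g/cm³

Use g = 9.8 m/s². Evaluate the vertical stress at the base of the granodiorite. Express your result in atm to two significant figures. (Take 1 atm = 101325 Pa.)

5800 atm

unconsolidated sand: 2002 kg/m³ × 9.8 m/s² × 720 m = 1.413×10^7 Pa = 139.4 atm
shale: 2200 kg/m³ × 9.8 m/s² × 5940 m = 1.281×10^8 Pa = 1264 atm
granodiorite: 2746 kg/m³ × 9.8 m/s² × 16600 m = 4.467×10^8 Pa = 4409 atm
Total = 139.4 + 1264 + 4409 = 5812.1 atm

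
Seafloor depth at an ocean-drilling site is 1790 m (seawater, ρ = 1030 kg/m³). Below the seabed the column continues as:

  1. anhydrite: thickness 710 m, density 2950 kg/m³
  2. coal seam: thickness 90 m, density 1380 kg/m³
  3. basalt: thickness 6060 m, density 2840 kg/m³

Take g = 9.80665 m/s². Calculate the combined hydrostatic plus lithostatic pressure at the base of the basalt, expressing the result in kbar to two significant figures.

2.1 kbar

seawater: 1030 kg/m³ × 9.80665 m/s² × 1790 m = 1.808×10^7 Pa = 0.1808 kbar
anhydrite: 2950 kg/m³ × 9.80665 m/s² × 710 m = 2.054×10^7 Pa = 0.2054 kbar
coal seam: 1380 kg/m³ × 9.80665 m/s² × 90 m = 1.218×10^6 Pa = 0.01218 kbar
basalt: 2840 kg/m³ × 9.80665 m/s² × 6060 m = 1.688×10^8 Pa = 1.688 kbar
Total = 0.1808 + 0.2054 + 0.01218 + 1.688 = 2.0861 kbar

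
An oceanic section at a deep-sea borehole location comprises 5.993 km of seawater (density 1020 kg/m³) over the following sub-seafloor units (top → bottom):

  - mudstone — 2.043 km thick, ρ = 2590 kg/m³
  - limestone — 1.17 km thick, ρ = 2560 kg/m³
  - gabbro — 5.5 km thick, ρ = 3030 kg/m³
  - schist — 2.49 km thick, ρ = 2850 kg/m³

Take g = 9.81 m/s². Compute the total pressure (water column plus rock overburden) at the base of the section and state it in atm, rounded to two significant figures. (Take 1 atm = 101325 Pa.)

3700 atm

seawater: 1020 kg/m³ × 9.81 m/s² × 5993 m = 5.997×10^7 Pa = 591.8 atm
mudstone: 2590 kg/m³ × 9.81 m/s² × 2043 m = 5.191×10^7 Pa = 512.3 atm
limestone: 2560 kg/m³ × 9.81 m/s² × 1170 m = 2.938×10^7 Pa = 290.0 atm
gabbro: 3030 kg/m³ × 9.81 m/s² × 5500 m = 1.635×10^8 Pa = 1613 atm
schist: 2850 kg/m³ × 9.81 m/s² × 2490 m = 6.962×10^7 Pa = 687.1 atm
Total = 591.8 + 512.3 + 290.0 + 1613 + 687.1 = 3694.6 atm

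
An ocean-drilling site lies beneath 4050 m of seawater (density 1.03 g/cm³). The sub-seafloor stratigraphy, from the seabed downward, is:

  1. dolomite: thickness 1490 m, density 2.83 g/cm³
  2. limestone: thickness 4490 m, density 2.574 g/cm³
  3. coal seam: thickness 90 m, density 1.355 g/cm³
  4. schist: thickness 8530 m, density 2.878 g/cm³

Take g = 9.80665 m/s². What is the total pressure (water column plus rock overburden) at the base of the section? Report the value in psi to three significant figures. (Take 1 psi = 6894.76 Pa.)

63500 psi

seawater: 1030 kg/m³ × 9.80665 m/s² × 4050 m = 4.091×10^7 Pa = 5933 psi
dolomite: 2830 kg/m³ × 9.80665 m/s² × 1490 m = 4.135×10^7 Pa = 5998 psi
limestone: 2574 kg/m³ × 9.80665 m/s² × 4490 m = 1.133×10^8 Pa = 16438 psi
coal seam: 1355 kg/m³ × 9.80665 m/s² × 90 m = 1.196×10^6 Pa = 173.5 psi
schist: 2878 kg/m³ × 9.80665 m/s² × 8530 m = 2.407×10^8 Pa = 34917 psi
Total = 5933 + 5998 + 16438 + 173.5 + 34917 = 63460 psi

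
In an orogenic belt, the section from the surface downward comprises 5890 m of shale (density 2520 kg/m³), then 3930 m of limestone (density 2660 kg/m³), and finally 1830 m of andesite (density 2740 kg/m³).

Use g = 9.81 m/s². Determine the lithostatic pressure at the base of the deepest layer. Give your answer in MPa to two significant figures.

shale: 2520 kg/m³ × 9.81 m/s² × 5890 m = 1.456×10^8 Pa = 145.6 MPa
limestone: 2660 kg/m³ × 9.81 m/s² × 3930 m = 1.026×10^8 Pa = 102.6 MPa
andesite: 2740 kg/m³ × 9.81 m/s² × 1830 m = 4.919×10^7 Pa = 49.19 MPa
Total = 145.6 + 102.6 + 49.19 = 297.35 MPa

300 MPa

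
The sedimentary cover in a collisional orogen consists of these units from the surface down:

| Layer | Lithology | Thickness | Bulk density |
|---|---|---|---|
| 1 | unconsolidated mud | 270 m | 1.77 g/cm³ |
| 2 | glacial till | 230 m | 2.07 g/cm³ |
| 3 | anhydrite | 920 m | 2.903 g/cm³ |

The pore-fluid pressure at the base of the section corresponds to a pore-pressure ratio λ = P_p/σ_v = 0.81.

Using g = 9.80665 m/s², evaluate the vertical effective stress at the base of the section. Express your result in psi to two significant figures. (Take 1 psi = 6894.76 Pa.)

Overburden (lithostatic) stress σ_v:
unconsolidated mud: 1770 kg/m³ × 9.80665 m/s² × 270 m = 4.687×10^6 Pa = 4.687 MPa
glacial till: 2070 kg/m³ × 9.80665 m/s² × 230 m = 4.669×10^6 Pa = 4.669 MPa
anhydrite: 2903 kg/m³ × 9.80665 m/s² × 920 m = 2.619×10^7 Pa = 26.19 MPa
Total = 4.687 + 4.669 + 26.19 = 35.547 MPa
Pore pressure P_p = λ·σ_v = 0.81 × 35.55 MPa = 28.79 MPa
Effective stress σ' = σ_v − P_p = 35.55 − 28.79 = 6.7539 MPa = 979.57 psi

980 psi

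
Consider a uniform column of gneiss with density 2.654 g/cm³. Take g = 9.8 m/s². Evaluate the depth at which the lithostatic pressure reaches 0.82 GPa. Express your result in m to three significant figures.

31500 m

h = P/(ρg) = 0.82 GPa / (2654 kg/m³ × 9.8 m/s²) = 8.200×10^8 Pa / 26009 Pa/m = 31527 m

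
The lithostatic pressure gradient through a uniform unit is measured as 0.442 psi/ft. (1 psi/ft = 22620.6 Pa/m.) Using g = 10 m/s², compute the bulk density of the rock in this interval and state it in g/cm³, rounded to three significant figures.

ρ = (dP/dz)/g = 0.442 psi/ft / 10 m/s² = 9998.3 Pa/m / 10 m/s² = 999.83 kg/m³
= 0.9998 g/cm³

1.00 g/cm³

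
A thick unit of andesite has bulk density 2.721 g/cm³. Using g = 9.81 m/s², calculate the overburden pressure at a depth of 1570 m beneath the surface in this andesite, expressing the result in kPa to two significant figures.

andesite: 2721 kg/m³ × 9.81 m/s² × 1570 m = 4.191×10^7 Pa = 41908 kPa

42000 kPa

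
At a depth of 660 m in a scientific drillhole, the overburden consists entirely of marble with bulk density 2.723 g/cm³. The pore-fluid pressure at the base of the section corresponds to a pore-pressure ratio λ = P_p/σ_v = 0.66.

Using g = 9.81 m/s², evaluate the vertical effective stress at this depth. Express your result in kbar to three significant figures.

0.0599 kbar

Overburden (lithostatic) stress σ_v:
marble: 2723 kg/m³ × 9.81 m/s² × 660 m = 1.763×10^7 Pa = 17.63 MPa
Pore pressure P_p = λ·σ_v = 0.66 × 17.63 MPa = 11.64 MPa
Effective stress σ' = σ_v − P_p = 17.63 − 11.64 = 5.9943 MPa = 0.059943 kbar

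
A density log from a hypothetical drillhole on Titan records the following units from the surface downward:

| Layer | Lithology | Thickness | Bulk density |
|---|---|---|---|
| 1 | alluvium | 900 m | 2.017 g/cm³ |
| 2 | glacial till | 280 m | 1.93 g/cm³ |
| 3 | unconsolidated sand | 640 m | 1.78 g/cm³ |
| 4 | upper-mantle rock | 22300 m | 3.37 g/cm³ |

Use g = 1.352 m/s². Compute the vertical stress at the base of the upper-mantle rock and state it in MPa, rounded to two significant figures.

110 MPa

alluvium: 2017 kg/m³ × 1.352 m/s² × 900 m = 2.454×10^6 Pa = 2.454 MPa
glacial till: 1930 kg/m³ × 1.352 m/s² × 280 m = 7.306×10^5 Pa = 0.7306 MPa
unconsolidated sand: 1780 kg/m³ × 1.352 m/s² × 640 m = 1.540×10^6 Pa = 1.540 MPa
upper-mantle rock: 3370 kg/m³ × 1.352 m/s² × 22300 m = 1.016×10^8 Pa = 101.6 MPa
Total = 2.454 + 0.7306 + 1.540 + 101.6 = 106.33 MPa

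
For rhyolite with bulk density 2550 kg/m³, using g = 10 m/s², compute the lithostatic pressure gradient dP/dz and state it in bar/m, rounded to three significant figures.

0.255 bar/m

dP/dz = ρg = 2550 kg/m³ × 10 m/s² = 25500 Pa/m
= 25500 Pa/m × (1 bar/m / 1.0000×10^5 Pa/m) = 0.25500 bar/m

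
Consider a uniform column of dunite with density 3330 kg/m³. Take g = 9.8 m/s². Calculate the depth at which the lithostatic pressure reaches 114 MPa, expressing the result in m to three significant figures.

3490 m

h = P/(ρg) = 114 MPa / (3330 kg/m³ × 9.8 m/s²) = 1.140×10^8 Pa / 32634 Pa/m = 3493.3 m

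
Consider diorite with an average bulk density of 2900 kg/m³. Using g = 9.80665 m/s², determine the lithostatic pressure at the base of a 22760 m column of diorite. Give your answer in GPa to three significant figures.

diorite: 2900 kg/m³ × 9.80665 m/s² × 22760 m = 6.473×10^8 Pa = 0.6473 GPa

0.647 GPa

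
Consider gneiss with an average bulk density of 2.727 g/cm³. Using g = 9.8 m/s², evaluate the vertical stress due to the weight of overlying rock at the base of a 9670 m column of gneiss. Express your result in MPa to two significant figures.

gneiss: 2727 kg/m³ × 9.8 m/s² × 9670 m = 2.584×10^8 Pa = 258.4 MPa

260 MPa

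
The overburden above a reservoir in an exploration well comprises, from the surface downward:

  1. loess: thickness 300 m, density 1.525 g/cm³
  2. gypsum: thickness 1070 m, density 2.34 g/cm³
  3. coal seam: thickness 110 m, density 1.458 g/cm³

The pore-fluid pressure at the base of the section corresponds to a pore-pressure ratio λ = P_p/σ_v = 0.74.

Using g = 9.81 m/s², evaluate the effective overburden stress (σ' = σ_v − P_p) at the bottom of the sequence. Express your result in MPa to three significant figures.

Overburden (lithostatic) stress σ_v:
loess: 1525 kg/m³ × 9.81 m/s² × 300 m = 4.488×10^6 Pa = 4.488 MPa
gypsum: 2340 kg/m³ × 9.81 m/s² × 1070 m = 2.456×10^7 Pa = 24.56 MPa
coal seam: 1458 kg/m³ × 9.81 m/s² × 110 m = 1.573×10^6 Pa = 1.573 MPa
Total = 4.488 + 24.56 + 1.573 = 30.624 MPa
Pore pressure P_p = λ·σ_v = 0.74 × 30.62 MPa = 22.66 MPa
Effective stress σ' = σ_v − P_p = 30.62 − 22.66 = 7.9622 MPa

7.96 MPa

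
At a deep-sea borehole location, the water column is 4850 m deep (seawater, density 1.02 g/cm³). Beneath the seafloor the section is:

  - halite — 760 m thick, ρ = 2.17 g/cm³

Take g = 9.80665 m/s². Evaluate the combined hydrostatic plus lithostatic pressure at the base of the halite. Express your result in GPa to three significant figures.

0.0647 GPa

seawater: 1020 kg/m³ × 9.80665 m/s² × 4850 m = 4.851×10^7 Pa = 0.04851 GPa
halite: 2170 kg/m³ × 9.80665 m/s² × 760 m = 1.617×10^7 Pa = 0.01617 GPa
Total = 0.04851 + 0.01617 = 0.064687 GPa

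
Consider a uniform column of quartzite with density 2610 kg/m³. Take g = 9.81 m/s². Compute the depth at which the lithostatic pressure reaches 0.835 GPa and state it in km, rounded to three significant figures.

32.6 km

h = P/(ρg) = 0.835 GPa / (2610 kg/m³ × 9.81 m/s²) = 8.350×10^8 Pa / 25604 Pa/m = 32612 m
= 32.612 km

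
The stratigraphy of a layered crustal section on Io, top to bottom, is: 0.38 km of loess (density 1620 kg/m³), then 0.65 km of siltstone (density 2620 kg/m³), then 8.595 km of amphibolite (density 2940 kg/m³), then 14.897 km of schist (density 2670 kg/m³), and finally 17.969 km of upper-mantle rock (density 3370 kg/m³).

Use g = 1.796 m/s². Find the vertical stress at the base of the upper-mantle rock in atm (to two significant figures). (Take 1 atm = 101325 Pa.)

2300 atm

loess: 1620 kg/m³ × 1.796 m/s² × 380 m = 1.106×10^6 Pa = 10.91 atm
siltstone: 2620 kg/m³ × 1.796 m/s² × 650 m = 3.059×10^6 Pa = 30.19 atm
amphibolite: 2940 kg/m³ × 1.796 m/s² × 8595 m = 4.538×10^7 Pa = 447.9 atm
schist: 2670 kg/m³ × 1.796 m/s² × 14897 m = 7.144×10^7 Pa = 705.0 atm
upper-mantle rock: 3370 kg/m³ × 1.796 m/s² × 17969 m = 1.088×10^8 Pa = 1073 atm
Total = 10.91 + 30.19 + 447.9 + 705.0 + 1073 = 2267.4 atm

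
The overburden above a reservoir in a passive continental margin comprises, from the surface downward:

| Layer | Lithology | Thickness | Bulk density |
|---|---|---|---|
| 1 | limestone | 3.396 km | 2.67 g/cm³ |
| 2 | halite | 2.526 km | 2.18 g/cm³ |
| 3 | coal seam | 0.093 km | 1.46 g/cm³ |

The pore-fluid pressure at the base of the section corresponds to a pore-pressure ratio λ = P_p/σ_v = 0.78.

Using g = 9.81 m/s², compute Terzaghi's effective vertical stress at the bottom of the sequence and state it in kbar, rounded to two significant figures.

0.32 kbar

Overburden (lithostatic) stress σ_v:
limestone: 2670 kg/m³ × 9.81 m/s² × 3396 m = 8.895×10^7 Pa = 88.95 MPa
halite: 2180 kg/m³ × 9.81 m/s² × 2526 m = 5.402×10^7 Pa = 54.02 MPa
coal seam: 1460 kg/m³ × 9.81 m/s² × 93 m = 1.332×10^6 Pa = 1.332 MPa
Total = 88.95 + 54.02 + 1.332 = 144.30 MPa
Pore pressure P_p = λ·σ_v = 0.78 × 144.3 MPa = 112.6 MPa
Effective stress σ' = σ_v − P_p = 144.3 − 112.6 = 31.747 MPa = 0.31747 kbar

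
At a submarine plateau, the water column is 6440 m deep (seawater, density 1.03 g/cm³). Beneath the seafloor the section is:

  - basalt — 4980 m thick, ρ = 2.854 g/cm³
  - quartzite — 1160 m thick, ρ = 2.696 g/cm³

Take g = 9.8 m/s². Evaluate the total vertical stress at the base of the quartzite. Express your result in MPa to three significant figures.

seawater: 1030 kg/m³ × 9.8 m/s² × 6440 m = 6.501×10^7 Pa = 65.01 MPa
basalt: 2854 kg/m³ × 9.8 m/s² × 4980 m = 1.393×10^8 Pa = 139.3 MPa
quartzite: 2696 kg/m³ × 9.8 m/s² × 1160 m = 3.065×10^7 Pa = 30.65 MPa
Total = 65.01 + 139.3 + 30.65 = 234.94 MPa

235 MPa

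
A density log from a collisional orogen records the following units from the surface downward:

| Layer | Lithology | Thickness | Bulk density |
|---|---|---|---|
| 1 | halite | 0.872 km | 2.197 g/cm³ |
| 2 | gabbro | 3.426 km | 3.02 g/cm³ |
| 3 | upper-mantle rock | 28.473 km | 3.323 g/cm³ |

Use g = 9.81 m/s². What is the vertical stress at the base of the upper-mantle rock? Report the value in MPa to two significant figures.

1000 MPa

halite: 2197 kg/m³ × 9.81 m/s² × 872 m = 1.879×10^7 Pa = 18.79 MPa
gabbro: 3020 kg/m³ × 9.81 m/s² × 3426 m = 1.015×10^8 Pa = 101.5 MPa
upper-mantle rock: 3323 kg/m³ × 9.81 m/s² × 28473 m = 9.282×10^8 Pa = 928.2 MPa
Total = 18.79 + 101.5 + 928.2 = 1048.5 MPa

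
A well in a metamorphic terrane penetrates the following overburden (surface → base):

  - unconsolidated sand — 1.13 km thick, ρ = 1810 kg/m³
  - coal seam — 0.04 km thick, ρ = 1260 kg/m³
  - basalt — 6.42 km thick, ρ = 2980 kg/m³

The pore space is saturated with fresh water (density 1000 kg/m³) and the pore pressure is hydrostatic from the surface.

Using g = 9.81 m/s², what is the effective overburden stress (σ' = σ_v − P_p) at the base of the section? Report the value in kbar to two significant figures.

Overburden (lithostatic) stress σ_v:
unconsolidated sand: 1810 kg/m³ × 9.81 m/s² × 1130 m = 2.006×10^7 Pa = 20.06 MPa
coal seam: 1260 kg/m³ × 9.81 m/s² × 40 m = 4.944×10^5 Pa = 0.4944 MPa
basalt: 2980 kg/m³ × 9.81 m/s² × 6420 m = 1.877×10^8 Pa = 187.7 MPa
Total = 20.06 + 0.4944 + 187.7 = 208.24 MPa
Pore pressure P_p = 1000 kg/m³ × 9.81 m/s² × 7590 m = 7.446×10^7 Pa = 74.46 MPa
Effective stress σ' = σ_v − P_p = 208.2 − 74.46 = 133.78 MPa = 1.3378 kbar

1.3 kbar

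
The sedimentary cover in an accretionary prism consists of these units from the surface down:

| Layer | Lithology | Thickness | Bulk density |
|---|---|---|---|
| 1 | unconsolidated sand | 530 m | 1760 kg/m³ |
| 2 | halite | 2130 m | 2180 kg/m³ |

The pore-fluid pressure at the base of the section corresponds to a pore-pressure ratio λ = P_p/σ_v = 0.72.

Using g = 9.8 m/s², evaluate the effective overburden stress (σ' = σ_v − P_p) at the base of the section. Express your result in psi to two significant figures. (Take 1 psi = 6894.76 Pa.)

2200 psi

Overburden (lithostatic) stress σ_v:
unconsolidated sand: 1760 kg/m³ × 9.8 m/s² × 530 m = 9.141×10^6 Pa = 9.141 MPa
halite: 2180 kg/m³ × 9.8 m/s² × 2130 m = 4.551×10^7 Pa = 45.51 MPa
Total = 9.141 + 45.51 = 54.647 MPa
Pore pressure P_p = λ·σ_v = 0.72 × 54.65 MPa = 39.35 MPa
Effective stress σ' = σ_v − P_p = 54.65 − 39.35 = 15.301 MPa = 2219.2 psi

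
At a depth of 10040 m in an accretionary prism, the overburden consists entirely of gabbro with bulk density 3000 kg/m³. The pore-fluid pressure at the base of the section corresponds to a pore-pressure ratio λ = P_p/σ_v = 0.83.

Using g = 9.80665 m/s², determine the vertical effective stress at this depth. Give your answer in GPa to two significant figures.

Overburden (lithostatic) stress σ_v:
gabbro: 3000 kg/m³ × 9.80665 m/s² × 10040 m = 2.954×10^8 Pa = 295.4 MPa
Pore pressure P_p = λ·σ_v = 0.83 × 295.4 MPa = 245.2 MPa
Effective stress σ' = σ_v − P_p = 295.4 − 245.2 = 50.214 MPa = 0.050214 GPa

0.050 GPa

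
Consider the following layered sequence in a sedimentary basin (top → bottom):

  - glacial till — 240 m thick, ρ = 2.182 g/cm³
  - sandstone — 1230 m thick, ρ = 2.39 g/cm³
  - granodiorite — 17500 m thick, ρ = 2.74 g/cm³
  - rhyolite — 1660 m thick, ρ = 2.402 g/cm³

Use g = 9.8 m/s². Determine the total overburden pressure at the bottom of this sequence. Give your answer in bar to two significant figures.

glacial till: 2182 kg/m³ × 9.8 m/s² × 240 m = 5.132×10^6 Pa = 51.32 bar
sandstone: 2390 kg/m³ × 9.8 m/s² × 1230 m = 2.881×10^7 Pa = 288.1 bar
granodiorite: 2740 kg/m³ × 9.8 m/s² × 17500 m = 4.699×10^8 Pa = 4699 bar
rhyolite: 2402 kg/m³ × 9.8 m/s² × 1660 m = 3.908×10^7 Pa = 390.8 bar
Total = 51.32 + 288.1 + 4699 + 390.8 = 5429.3 bar

5400 bar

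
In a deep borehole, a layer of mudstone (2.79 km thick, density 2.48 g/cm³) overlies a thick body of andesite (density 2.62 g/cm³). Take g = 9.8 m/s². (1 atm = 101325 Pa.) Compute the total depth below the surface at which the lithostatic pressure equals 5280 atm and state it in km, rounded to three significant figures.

Pressure at base of upper layers: 2480×9.8×2790 = 6.781×10^7 Pa = 669.2 atm
Remaining pressure to be supplied by andesite: 5.350×10^8 − 6.781×10^7 = 4.672×10^8 Pa
Additional depth in andesite = 4.672×10^8 Pa / (2620 kg/m³ × 9.8 m/s²) = 18196 m
Total depth = 2790 m + 18196 m = 20986 m
= 20.986 km

21.0 km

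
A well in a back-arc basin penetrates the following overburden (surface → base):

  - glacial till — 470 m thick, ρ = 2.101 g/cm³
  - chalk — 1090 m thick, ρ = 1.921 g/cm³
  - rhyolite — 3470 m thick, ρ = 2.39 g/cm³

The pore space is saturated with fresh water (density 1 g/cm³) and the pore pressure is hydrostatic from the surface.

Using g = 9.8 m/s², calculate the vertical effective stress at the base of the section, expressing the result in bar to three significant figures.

622 bar

Overburden (lithostatic) stress σ_v:
glacial till: 2101 kg/m³ × 9.8 m/s² × 470 m = 9.677×10^6 Pa = 9.677 MPa
chalk: 1921 kg/m³ × 9.8 m/s² × 1090 m = 2.052×10^7 Pa = 20.52 MPa
rhyolite: 2390 kg/m³ × 9.8 m/s² × 3470 m = 8.127×10^7 Pa = 81.27 MPa
Total = 9.677 + 20.52 + 81.27 = 111.47 MPa
Pore pressure P_p = 1000 kg/m³ × 9.8 m/s² × 5030 m = 4.929×10^7 Pa = 49.29 MPa
Effective stress σ' = σ_v − P_p = 111.5 − 49.29 = 62.178 MPa = 621.78 bar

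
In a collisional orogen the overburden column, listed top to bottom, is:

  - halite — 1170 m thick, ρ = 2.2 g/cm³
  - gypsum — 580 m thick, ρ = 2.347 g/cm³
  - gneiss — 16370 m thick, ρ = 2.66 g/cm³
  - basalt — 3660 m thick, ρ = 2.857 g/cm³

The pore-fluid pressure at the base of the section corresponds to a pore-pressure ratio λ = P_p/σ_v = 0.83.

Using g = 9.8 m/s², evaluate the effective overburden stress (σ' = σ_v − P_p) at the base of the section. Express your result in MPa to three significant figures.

Overburden (lithostatic) stress σ_v:
halite: 2200 kg/m³ × 9.8 m/s² × 1170 m = 2.523×10^7 Pa = 25.23 MPa
gypsum: 2347 kg/m³ × 9.8 m/s² × 580 m = 1.334×10^7 Pa = 13.34 MPa
gneiss: 2660 kg/m³ × 9.8 m/s² × 16370 m = 4.267×10^8 Pa = 426.7 MPa
basalt: 2857 kg/m³ × 9.8 m/s² × 3660 m = 1.025×10^8 Pa = 102.5 MPa
Total = 25.23 + 13.34 + 426.7 + 102.5 = 567.77 MPa
Pore pressure P_p = λ·σ_v = 0.83 × 567.8 MPa = 471.3 MPa
Effective stress σ' = σ_v − P_p = 567.8 − 471.3 = 96.522 MPa

96.5 MPa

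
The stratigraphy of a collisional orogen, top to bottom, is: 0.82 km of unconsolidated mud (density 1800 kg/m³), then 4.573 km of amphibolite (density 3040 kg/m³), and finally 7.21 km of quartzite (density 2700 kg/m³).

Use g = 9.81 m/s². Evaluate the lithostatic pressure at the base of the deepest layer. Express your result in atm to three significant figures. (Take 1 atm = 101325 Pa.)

unconsolidated mud: 1800 kg/m³ × 9.81 m/s² × 820 m = 1.448×10^7 Pa = 142.9 atm
amphibolite: 3040 kg/m³ × 9.81 m/s² × 4573 m = 1.364×10^8 Pa = 1346 atm
quartzite: 2700 kg/m³ × 9.81 m/s² × 7210 m = 1.910×10^8 Pa = 1885 atm
Total = 142.9 + 1346 + 1885 = 3373.6 atm

3370 atm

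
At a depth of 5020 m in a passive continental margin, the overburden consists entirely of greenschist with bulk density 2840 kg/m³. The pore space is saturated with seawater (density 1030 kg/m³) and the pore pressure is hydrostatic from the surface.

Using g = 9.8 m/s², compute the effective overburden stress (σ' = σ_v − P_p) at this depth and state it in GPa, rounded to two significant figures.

0.089 GPa

Overburden (lithostatic) stress σ_v:
greenschist: 2840 kg/m³ × 9.8 m/s² × 5020 m = 1.397×10^8 Pa = 139.7 MPa
Pore pressure P_p = 1030 kg/m³ × 9.8 m/s² × 5020 m = 5.067×10^7 Pa = 50.67 MPa
Effective stress σ' = σ_v − P_p = 139.7 − 50.67 = 89.045 MPa = 0.089045 GPa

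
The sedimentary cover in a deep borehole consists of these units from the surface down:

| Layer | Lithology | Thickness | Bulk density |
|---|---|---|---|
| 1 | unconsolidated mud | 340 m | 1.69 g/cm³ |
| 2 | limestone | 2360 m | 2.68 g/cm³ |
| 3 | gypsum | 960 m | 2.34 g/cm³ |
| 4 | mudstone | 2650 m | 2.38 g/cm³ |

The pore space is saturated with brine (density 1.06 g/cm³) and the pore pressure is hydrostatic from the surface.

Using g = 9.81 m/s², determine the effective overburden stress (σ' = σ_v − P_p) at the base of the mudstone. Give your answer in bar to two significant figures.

860 bar

Overburden (lithostatic) stress σ_v:
unconsolidated mud: 1690 kg/m³ × 9.81 m/s² × 340 m = 5.637×10^6 Pa = 5.637 MPa
limestone: 2680 kg/m³ × 9.81 m/s² × 2360 m = 6.205×10^7 Pa = 62.05 MPa
gypsum: 2340 kg/m³ × 9.81 m/s² × 960 m = 2.204×10^7 Pa = 22.04 MPa
mudstone: 2380 kg/m³ × 9.81 m/s² × 2650 m = 6.187×10^7 Pa = 61.87 MPa
Total = 5.637 + 62.05 + 22.04 + 61.87 = 151.59 MPa
Pore pressure P_p = 1060 kg/m³ × 9.81 m/s² × 6310 m = 6.562×10^7 Pa = 65.62 MPa
Effective stress σ' = σ_v − P_p = 151.6 − 65.62 = 85.977 MPa = 859.77 bar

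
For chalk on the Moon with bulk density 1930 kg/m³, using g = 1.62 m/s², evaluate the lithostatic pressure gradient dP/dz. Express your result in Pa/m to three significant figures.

3130 Pa/m

dP/dz = ρg = 1930 kg/m³ × 1.62 m/s² = 3126.6 Pa/m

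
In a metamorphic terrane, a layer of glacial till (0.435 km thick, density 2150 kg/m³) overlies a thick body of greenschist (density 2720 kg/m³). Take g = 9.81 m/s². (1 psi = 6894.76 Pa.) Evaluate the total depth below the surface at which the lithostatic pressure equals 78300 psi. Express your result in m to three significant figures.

Pressure at base of upper layers: 2150×9.81×435 = 9.175×10^6 Pa = 1331 psi
Remaining pressure to be supplied by greenschist: 5.399×10^8 − 9.175×10^6 = 5.307×10^8 Pa
Additional depth in greenschist = 5.307×10^8 Pa / (2720 kg/m³ × 9.81 m/s²) = 19888 m
Total depth = 435 m + 19888 m = 20323 m

20300 m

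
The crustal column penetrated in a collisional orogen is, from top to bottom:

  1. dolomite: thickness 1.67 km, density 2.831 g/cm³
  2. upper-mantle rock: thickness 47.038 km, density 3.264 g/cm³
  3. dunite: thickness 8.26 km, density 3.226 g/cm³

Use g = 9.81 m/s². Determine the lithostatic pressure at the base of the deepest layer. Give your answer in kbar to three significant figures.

dolomite: 2831 kg/m³ × 9.81 m/s² × 1670 m = 4.638×10^7 Pa = 0.4638 kbar
upper-mantle rock: 3264 kg/m³ × 9.81 m/s² × 47038 m = 1.506×10^9 Pa = 15.06 kbar
dunite: 3226 kg/m³ × 9.81 m/s² × 8260 m = 2.614×10^8 Pa = 2.614 kbar
Total = 0.4638 + 15.06 + 2.614 = 18.139 kbar

18.1 kbar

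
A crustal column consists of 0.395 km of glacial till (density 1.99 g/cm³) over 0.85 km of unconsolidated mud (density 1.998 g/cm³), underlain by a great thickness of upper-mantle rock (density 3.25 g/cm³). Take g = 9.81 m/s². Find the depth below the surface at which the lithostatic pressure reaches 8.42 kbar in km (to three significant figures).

Pressure at base of upper layers: 1990×9.81×395 + 1998×9.81×850 = 2.437×10^7 Pa = 0.2437 kbar
Remaining pressure to be supplied by upper-mantle rock: 8.420×10^8 − 2.437×10^7 = 8.176×10^8 Pa
Additional depth in upper-mantle rock = 8.176×10^8 Pa / (3250 kg/m³ × 9.81 m/s²) = 25645 m
Total depth = 1245 m + 25645 m = 26890 m
= 26.890 km

26.9 km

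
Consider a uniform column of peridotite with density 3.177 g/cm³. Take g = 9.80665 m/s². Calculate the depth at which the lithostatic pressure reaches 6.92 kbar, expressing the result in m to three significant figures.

22200 m

h = P/(ρg) = 6.92 kbar / (3177 kg/m³ × 9.80665 m/s²) = 6.920×10^8 Pa / 31156 Pa/m = 22211 m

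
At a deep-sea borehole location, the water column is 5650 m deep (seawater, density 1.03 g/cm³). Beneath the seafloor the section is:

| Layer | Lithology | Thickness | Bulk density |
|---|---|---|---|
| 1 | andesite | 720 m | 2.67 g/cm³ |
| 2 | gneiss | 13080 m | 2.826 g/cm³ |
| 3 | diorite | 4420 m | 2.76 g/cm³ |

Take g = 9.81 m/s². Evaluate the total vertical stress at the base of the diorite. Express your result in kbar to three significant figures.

seawater: 1030 kg/m³ × 9.81 m/s² × 5650 m = 5.709×10^7 Pa = 0.5709 kbar
andesite: 2670 kg/m³ × 9.81 m/s² × 720 m = 1.886×10^7 Pa = 0.1886 kbar
gneiss: 2826 kg/m³ × 9.81 m/s² × 13080 m = 3.626×10^8 Pa = 3.626 kbar
diorite: 2760 kg/m³ × 9.81 m/s² × 4420 m = 1.197×10^8 Pa = 1.197 kbar
Total = 0.5709 + 0.1886 + 3.626 + 1.197 = 5.5824 kbar

5.58 kbar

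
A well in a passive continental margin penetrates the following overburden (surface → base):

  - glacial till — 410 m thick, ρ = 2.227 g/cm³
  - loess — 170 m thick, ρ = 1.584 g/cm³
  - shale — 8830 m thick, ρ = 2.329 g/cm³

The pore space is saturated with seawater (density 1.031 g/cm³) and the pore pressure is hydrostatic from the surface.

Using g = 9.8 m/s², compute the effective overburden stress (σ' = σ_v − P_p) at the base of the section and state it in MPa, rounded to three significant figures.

Overburden (lithostatic) stress σ_v:
glacial till: 2227 kg/m³ × 9.8 m/s² × 410 m = 8.948×10^6 Pa = 8.948 MPa
loess: 1584 kg/m³ × 9.8 m/s² × 170 m = 2.639×10^6 Pa = 2.639 MPa
shale: 2329 kg/m³ × 9.8 m/s² × 8830 m = 2.015×10^8 Pa = 201.5 MPa
Total = 8.948 + 2.639 + 201.5 = 213.12 MPa
Pore pressure P_p = 1031 kg/m³ × 9.8 m/s² × 9410 m = 9.508×10^7 Pa = 95.08 MPa
Effective stress σ' = σ_v − P_p = 213.1 − 95.08 = 118.05 MPa

118 MPa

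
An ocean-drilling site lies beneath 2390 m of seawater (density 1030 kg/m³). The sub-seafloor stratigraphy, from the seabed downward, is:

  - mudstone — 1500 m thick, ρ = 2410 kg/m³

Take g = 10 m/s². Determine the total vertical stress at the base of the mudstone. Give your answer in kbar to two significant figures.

seawater: 1030 kg/m³ × 10 m/s² × 2390 m = 2.462×10^7 Pa = 0.2462 kbar
mudstone: 2410 kg/m³ × 10 m/s² × 1500 m = 3.615×10^7 Pa = 0.3615 kbar
Total = 0.2462 + 0.3615 = 0.60767 kbar

0.61 kbar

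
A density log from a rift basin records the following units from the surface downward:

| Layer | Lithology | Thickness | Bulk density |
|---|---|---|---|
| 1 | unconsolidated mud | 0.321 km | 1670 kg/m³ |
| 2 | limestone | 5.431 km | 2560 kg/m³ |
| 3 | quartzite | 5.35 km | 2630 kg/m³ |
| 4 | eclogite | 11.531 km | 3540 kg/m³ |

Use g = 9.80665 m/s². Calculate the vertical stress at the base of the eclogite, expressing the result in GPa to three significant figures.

unconsolidated mud: 1670 kg/m³ × 9.80665 m/s² × 321 m = 5.257×10^6 Pa = 5.257×10^-3 GPa
limestone: 2560 kg/m³ × 9.80665 m/s² × 5431 m = 1.363×10^8 Pa = 0.1363 GPa
quartzite: 2630 kg/m³ × 9.80665 m/s² × 5350 m = 1.380×10^8 Pa = 0.1380 GPa
eclogite: 3540 kg/m³ × 9.80665 m/s² × 11531 m = 4.003×10^8 Pa = 0.4003 GPa
Total = 5.257×10^-3 + 0.1363 + 0.1380 + 0.4003 = 0.67989 GPa

0.680 GPa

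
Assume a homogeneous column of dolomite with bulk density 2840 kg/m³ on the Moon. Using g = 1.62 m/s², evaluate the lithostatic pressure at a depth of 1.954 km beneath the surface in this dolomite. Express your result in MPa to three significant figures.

8.99 MPa

dolomite: 2840 kg/m³ × 1.62 m/s² × 1954 m = 8.990×10^6 Pa = 8.990 MPa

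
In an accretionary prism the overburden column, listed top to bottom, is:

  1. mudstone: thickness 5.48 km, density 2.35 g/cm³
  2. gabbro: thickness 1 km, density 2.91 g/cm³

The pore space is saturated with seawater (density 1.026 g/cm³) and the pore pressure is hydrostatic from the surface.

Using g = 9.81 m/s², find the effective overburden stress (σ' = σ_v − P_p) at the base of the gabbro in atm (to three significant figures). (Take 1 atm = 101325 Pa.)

885 atm

Overburden (lithostatic) stress σ_v:
mudstone: 2350 kg/m³ × 9.81 m/s² × 5480 m = 1.263×10^8 Pa = 126.3 MPa
gabbro: 2910 kg/m³ × 9.81 m/s² × 1000 m = 2.855×10^7 Pa = 28.55 MPa
Total = 126.3 + 28.55 = 154.88 MPa
Pore pressure P_p = 1026 kg/m³ × 9.81 m/s² × 6480 m = 6.522×10^7 Pa = 65.22 MPa
Effective stress σ' = σ_v − P_p = 154.9 − 65.22 = 89.659 MPa = 884.86 atm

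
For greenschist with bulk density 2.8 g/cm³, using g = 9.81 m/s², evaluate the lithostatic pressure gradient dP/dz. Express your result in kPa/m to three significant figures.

dP/dz = ρg = 2800 kg/m³ × 9.81 m/s² = 27468 Pa/m
= 27468 Pa/m × (1 kPa/m / 1000.0 Pa/m) = 27.468 kPa/m

27.5 kPa/m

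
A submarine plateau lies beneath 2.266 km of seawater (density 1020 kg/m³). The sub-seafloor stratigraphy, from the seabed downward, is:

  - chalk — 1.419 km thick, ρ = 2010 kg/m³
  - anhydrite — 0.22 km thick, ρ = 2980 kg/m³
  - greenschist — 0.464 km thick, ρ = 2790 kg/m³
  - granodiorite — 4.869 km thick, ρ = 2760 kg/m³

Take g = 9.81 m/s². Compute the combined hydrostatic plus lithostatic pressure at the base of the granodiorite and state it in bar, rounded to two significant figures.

2000 bar

seawater: 1020 kg/m³ × 9.81 m/s² × 2266 m = 2.267×10^7 Pa = 226.7 bar
chalk: 2010 kg/m³ × 9.81 m/s² × 1419 m = 2.798×10^7 Pa = 279.8 bar
anhydrite: 2980 kg/m³ × 9.81 m/s² × 220 m = 6.431×10^6 Pa = 64.31 bar
greenschist: 2790 kg/m³ × 9.81 m/s² × 464 m = 1.270×10^7 Pa = 127.0 bar
granodiorite: 2760 kg/m³ × 9.81 m/s² × 4869 m = 1.318×10^8 Pa = 1318 bar
Total = 226.7 + 279.8 + 64.31 + 127.0 + 1318 = 2016.2 bar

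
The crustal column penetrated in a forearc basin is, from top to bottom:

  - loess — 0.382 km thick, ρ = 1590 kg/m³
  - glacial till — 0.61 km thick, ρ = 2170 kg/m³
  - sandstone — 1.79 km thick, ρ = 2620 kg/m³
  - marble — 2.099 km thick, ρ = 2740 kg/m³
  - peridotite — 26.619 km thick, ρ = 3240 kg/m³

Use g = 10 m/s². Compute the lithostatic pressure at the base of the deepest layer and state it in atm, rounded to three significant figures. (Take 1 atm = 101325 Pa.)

loess: 1590 kg/m³ × 10 m/s² × 382 m = 6.074×10^6 Pa = 59.94 atm
glacial till: 2170 kg/m³ × 10 m/s² × 610 m = 1.324×10^7 Pa = 130.6 atm
sandstone: 2620 kg/m³ × 10 m/s² × 1790 m = 4.690×10^7 Pa = 462.8 atm
marble: 2740 kg/m³ × 10 m/s² × 2099 m = 5.751×10^7 Pa = 567.6 atm
peridotite: 3240 kg/m³ × 10 m/s² × 26619 m = 8.625×10^8 Pa = 8512 atm
Total = 59.94 + 130.6 + 462.8 + 567.6 + 8512 = 9732.8 atm

9730 atm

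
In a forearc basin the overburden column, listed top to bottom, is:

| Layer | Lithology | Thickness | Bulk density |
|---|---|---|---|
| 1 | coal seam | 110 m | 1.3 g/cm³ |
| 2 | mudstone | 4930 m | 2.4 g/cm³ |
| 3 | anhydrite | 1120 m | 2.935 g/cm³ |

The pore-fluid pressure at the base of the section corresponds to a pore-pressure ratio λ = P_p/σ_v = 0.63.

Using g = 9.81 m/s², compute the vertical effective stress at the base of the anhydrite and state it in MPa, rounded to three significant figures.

55.4 MPa

Overburden (lithostatic) stress σ_v:
coal seam: 1300 kg/m³ × 9.81 m/s² × 110 m = 1.403×10^6 Pa = 1.403 MPa
mudstone: 2400 kg/m³ × 9.81 m/s² × 4930 m = 1.161×10^8 Pa = 116.1 MPa
anhydrite: 2935 kg/m³ × 9.81 m/s² × 1120 m = 3.225×10^7 Pa = 32.25 MPa
Total = 1.403 + 116.1 + 32.25 = 149.72 MPa
Pore pressure P_p = λ·σ_v = 0.63 × 149.7 MPa = 94.32 MPa
Effective stress σ' = σ_v − P_p = 149.7 − 94.32 = 55.397 MPa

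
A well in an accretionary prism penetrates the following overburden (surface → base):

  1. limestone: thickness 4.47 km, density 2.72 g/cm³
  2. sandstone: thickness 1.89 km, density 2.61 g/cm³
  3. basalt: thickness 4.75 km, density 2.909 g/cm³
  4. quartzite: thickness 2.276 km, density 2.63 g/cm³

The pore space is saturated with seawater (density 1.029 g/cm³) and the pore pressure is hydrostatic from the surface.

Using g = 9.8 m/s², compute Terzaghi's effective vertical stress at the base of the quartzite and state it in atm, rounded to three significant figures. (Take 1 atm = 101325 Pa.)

Overburden (lithostatic) stress σ_v:
limestone: 2720 kg/m³ × 9.8 m/s² × 4470 m = 1.192×10^8 Pa = 119.2 MPa
sandstone: 2610 kg/m³ × 9.8 m/s² × 1890 m = 4.834×10^7 Pa = 48.34 MPa
basalt: 2909 kg/m³ × 9.8 m/s² × 4750 m = 1.354×10^8 Pa = 135.4 MPa
quartzite: 2630 kg/m³ × 9.8 m/s² × 2276 m = 5.866×10^7 Pa = 58.66 MPa
Total = 119.2 + 48.34 + 135.4 + 58.66 = 361.57 MPa
Pore pressure P_p = 1029 kg/m³ × 9.8 m/s² × 13386 m = 1.350×10^8 Pa = 135.0 MPa
Effective stress σ' = σ_v − P_p = 361.6 − 135.0 = 226.58 MPa = 2236.2 atm

2240 atm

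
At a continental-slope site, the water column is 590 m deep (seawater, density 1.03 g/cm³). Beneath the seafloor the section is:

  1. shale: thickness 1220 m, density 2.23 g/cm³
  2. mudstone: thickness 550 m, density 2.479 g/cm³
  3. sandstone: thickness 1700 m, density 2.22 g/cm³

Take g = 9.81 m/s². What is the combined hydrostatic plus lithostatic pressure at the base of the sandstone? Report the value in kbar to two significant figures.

0.83 kbar

seawater: 1030 kg/m³ × 9.81 m/s² × 590 m = 5.962×10^6 Pa = 0.05962 kbar
shale: 2230 kg/m³ × 9.81 m/s² × 1220 m = 2.669×10^7 Pa = 0.2669 kbar
mudstone: 2479 kg/m³ × 9.81 m/s² × 550 m = 1.338×10^7 Pa = 0.1338 kbar
sandstone: 2220 kg/m³ × 9.81 m/s² × 1700 m = 3.702×10^7 Pa = 0.3702 kbar
Total = 0.05962 + 0.2669 + 0.1338 + 0.3702 = 0.83049 kbar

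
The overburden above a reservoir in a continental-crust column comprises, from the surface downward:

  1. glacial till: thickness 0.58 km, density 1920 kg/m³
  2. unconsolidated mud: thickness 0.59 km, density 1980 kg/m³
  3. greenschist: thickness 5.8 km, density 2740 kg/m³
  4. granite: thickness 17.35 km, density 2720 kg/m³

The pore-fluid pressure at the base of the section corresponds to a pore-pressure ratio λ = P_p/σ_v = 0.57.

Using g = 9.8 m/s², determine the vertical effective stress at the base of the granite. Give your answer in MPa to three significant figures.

Overburden (lithostatic) stress σ_v:
glacial till: 1920 kg/m³ × 9.8 m/s² × 580 m = 1.091×10^7 Pa = 10.91 MPa
unconsolidated mud: 1980 kg/m³ × 9.8 m/s² × 590 m = 1.145×10^7 Pa = 11.45 MPa
greenschist: 2740 kg/m³ × 9.8 m/s² × 5800 m = 1.557×10^8 Pa = 155.7 MPa
granite: 2720 kg/m³ × 9.8 m/s² × 17350 m = 4.625×10^8 Pa = 462.5 MPa
Total = 10.91 + 11.45 + 155.7 + 462.5 = 640.58 MPa
Pore pressure P_p = λ·σ_v = 0.57 × 640.6 MPa = 365.1 MPa
Effective stress σ' = σ_v − P_p = 640.6 − 365.1 = 275.45 MPa

275 MPa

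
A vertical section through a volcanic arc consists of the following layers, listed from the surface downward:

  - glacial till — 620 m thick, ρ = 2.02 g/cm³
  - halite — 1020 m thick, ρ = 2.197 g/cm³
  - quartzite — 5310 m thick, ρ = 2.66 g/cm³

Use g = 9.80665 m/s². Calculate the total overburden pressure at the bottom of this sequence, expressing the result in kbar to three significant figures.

glacial till: 2020 kg/m³ × 9.80665 m/s² × 620 m = 1.228×10^7 Pa = 0.1228 kbar
halite: 2197 kg/m³ × 9.80665 m/s² × 1020 m = 2.198×10^7 Pa = 0.2198 kbar
quartzite: 2660 kg/m³ × 9.80665 m/s² × 5310 m = 1.385×10^8 Pa = 1.385 kbar
Total = 0.1228 + 0.2198 + 1.385 = 1.7277 kbar

1.73 kbar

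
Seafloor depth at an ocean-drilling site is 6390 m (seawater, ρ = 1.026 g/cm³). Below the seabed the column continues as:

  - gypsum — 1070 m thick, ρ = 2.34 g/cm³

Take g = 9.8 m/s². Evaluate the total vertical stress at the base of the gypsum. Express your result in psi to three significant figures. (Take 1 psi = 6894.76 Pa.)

12900 psi

seawater: 1026 kg/m³ × 9.8 m/s² × 6390 m = 6.425×10^7 Pa = 9319 psi
gypsum: 2340 kg/m³ × 9.8 m/s² × 1070 m = 2.454×10^7 Pa = 3559 psi
Total = 9319 + 3559 = 12878 psi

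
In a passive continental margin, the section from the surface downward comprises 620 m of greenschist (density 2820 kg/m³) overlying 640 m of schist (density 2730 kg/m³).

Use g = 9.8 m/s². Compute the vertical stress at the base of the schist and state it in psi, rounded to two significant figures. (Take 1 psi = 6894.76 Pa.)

5000 psi

greenschist: 2820 kg/m³ × 9.8 m/s² × 620 m = 1.713×10^7 Pa = 2485 psi
schist: 2730 kg/m³ × 9.8 m/s² × 640 m = 1.712×10^7 Pa = 2483 psi
Total = 2485 + 2483 = 4968.5 psi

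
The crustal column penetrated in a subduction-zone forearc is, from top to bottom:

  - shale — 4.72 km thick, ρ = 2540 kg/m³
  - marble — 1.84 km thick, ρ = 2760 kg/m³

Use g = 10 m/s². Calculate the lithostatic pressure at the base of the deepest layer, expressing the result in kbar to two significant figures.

shale: 2540 kg/m³ × 10 m/s² × 4720 m = 1.199×10^8 Pa = 1.199 kbar
marble: 2760 kg/m³ × 10 m/s² × 1840 m = 5.078×10^7 Pa = 0.5078 kbar
Total = 1.199 + 0.5078 = 1.7067 kbar

1.7 kbar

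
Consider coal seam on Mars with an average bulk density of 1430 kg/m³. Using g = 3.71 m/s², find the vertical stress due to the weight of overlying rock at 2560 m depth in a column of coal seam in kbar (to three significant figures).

0.136 kbar

coal seam: 1430 kg/m³ × 3.71 m/s² × 2560 m = 1.358×10^7 Pa = 0.1358 kbar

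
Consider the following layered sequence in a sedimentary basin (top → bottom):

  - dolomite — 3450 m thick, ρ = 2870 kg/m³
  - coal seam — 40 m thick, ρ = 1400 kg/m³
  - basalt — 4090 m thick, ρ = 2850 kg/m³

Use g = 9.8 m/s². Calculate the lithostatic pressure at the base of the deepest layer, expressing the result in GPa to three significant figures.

0.212 GPa

dolomite: 2870 kg/m³ × 9.8 m/s² × 3450 m = 9.703×10^7 Pa = 0.09703 GPa
coal seam: 1400 kg/m³ × 9.8 m/s² × 40 m = 5.488×10^5 Pa = 5.488×10^-4 GPa
basalt: 2850 kg/m³ × 9.8 m/s² × 4090 m = 1.142×10^8 Pa = 0.1142 GPa
Total = 0.09703 + 5.488×10^-4 + 0.1142 = 0.21182 GPa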